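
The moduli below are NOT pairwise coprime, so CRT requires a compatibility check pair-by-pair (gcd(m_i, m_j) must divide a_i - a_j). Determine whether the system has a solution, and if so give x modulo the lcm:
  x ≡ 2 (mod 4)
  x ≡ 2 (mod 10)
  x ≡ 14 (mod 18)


Moduli 4, 10, 18 are not pairwise coprime, so CRT works modulo lcm(m_i) when all pairwise compatibility conditions hold.
Pairwise compatibility: gcd(m_i, m_j) must divide a_i - a_j for every pair.
Merge one congruence at a time:
  Start: x ≡ 2 (mod 4).
  Combine with x ≡ 2 (mod 10): gcd(4, 10) = 2; 2 - 2 = 0, which IS divisible by 2, so compatible.
    Write x = 2 + 4·t and substitute into x ≡ 2 (mod 10): 4·t ≡ 2 − 2 = 0 (mod 10).
    Divide the congruence (and modulus) by g = 2: 2·t ≡ 0 (mod 5).
    The inverse of 2 mod 5 is 3 (since 2·3 = 6 = 1·5 + 1), so t ≡ 3·0 = 0 ≡ 0 (mod 5).
    Then x = 2 + 4·0 = 2, valid modulo lcm(4, 10) = 20: x ≡ 2 (mod 20).
  Combine with x ≡ 14 (mod 18): gcd(20, 18) = 2; 14 - 2 = 12, which IS divisible by 2, so compatible.
    Write x = 2 + 20·t and substitute into x ≡ 14 (mod 18): 20·t ≡ 14 − 2 = 12 (mod 18).
    Divide the congruence (and modulus) by g = 2: 10·t ≡ 6 (mod 9).
    Reduce coefficients mod 9: 1·t ≡ 6 (mod 9).
    So t ≡ 6 (mod 9).
    Then x = 2 + 20·6 = 122, valid modulo lcm(20, 18) = 180: x ≡ 122 (mod 180).
Verify: 122 mod 4 = 2, 122 mod 10 = 2, 122 mod 18 = 14.

x ≡ 122 (mod 180).


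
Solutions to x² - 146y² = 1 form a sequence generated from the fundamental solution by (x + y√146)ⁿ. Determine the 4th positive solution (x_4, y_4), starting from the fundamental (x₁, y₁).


Step 1: Find the fundamental solution (x₁, y₁) of x² - 146y² = 1.
  Expand √146 as a continued fraction. a₀ = ⌊√146⌋ = 12; iterate m_{k+1} = d_k·a_k − m_k, d_{k+1} = (146 − m_{k+1}²)/d_k, a_{k+1} = ⌊(a₀ + m_{k+1})/d_{k+1}⌋ (starting m₀ = 0, d₀ = 1), with convergents p_k = a_k·p_{k-1} + p_{k-2}, q_k = a_k·q_{k-1} + q_{k-2} (p₋₁ = 1, q₋₁ = 0):
  k = 0: a₀ = 12; p₀/q₀ = 12/1; p₀² − 146·q₀² = 144 − 146 = -2.
  k = 1: m = 12, d = 2, a = ⌊(12 + 12)/2⌋ = 12; p/q = (12·12 + 1)/(12·1 + 0) = 145/12; p² − 146·q² = 21025 − 21024 = 1.
  The first convergent with p² − 146·q² = 1 gives the fundamental solution (x₁, y₁) = (145, 12).
Step 2: Apply the recurrence (x_{n+1}, y_{n+1}) = (x₁x_n + 146y₁y_n, x₁y_n + y₁x_n) repeatedly.
  From (x_1, y_1) = (145, 12): x_2 = 145·145 + 146·12·12 = 42049; y_2 = 145·12 + 12·145 = 3480.
  From (x_2, y_2) = (42049, 3480): x_3 = 145·42049 + 146·12·3480 = 12194065; y_3 = 145·3480 + 12·42049 = 1009188.
  From (x_3, y_3) = (12194065, 1009188): x_4 = 145·12194065 + 146·12·1009188 = 3536236801; y_4 = 145·1009188 + 12·12194065 = 292661040.
Step 3: Verify x_4² - 146·y_4² = 12504970712746713601 - 12504970712746713600 = 1 (should be 1). ✓

(x_1, y_1) = (145, 12); (x_4, y_4) = (3536236801, 292661040).


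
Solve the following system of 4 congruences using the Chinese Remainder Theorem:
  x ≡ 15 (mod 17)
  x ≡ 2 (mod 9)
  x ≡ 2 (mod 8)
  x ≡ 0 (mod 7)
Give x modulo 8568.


Product of moduli M = 17 · 9 · 8 · 7 = 8568.
Merge one congruence at a time:
  Start: x ≡ 15 (mod 17).
  Combine with x ≡ 2 (mod 9); new modulus lcm = 153.
    Write x = 15 + 17·t and substitute into x ≡ 2 (mod 9): 17·t ≡ 2 − 15 = -13 (mod 9).
    Reduce coefficients mod 9: 8·t ≡ 5 (mod 9).
    The inverse of 8 mod 9 is 8 (since 8·8 = 64 = 7·9 + 1), so t ≡ 8·5 = 40 ≡ 4 (mod 9).
    Then x = 15 + 17·4 = 83, valid modulo lcm(17, 9) = 153: x ≡ 83 (mod 153).
  Combine with x ≡ 2 (mod 8); new modulus lcm = 1224.
    Write x = 83 + 153·t and substitute into x ≡ 2 (mod 8): 153·t ≡ 2 − 83 = -81 (mod 8).
    Reduce coefficients mod 8: 1·t ≡ 7 (mod 8).
    So t ≡ 7 (mod 8).
    Then x = 83 + 153·7 = 1154, valid modulo lcm(153, 8) = 1224: x ≡ 1154 (mod 1224).
  Combine with x ≡ 0 (mod 7); new modulus lcm = 8568.
    Write x = 1154 + 1224·t and substitute into x ≡ 0 (mod 7): 1224·t ≡ 0 − 1154 = -1154 (mod 7).
    Reduce coefficients mod 7: 6·t ≡ 1 (mod 7).
    The inverse of 6 mod 7 is 6 (since 6·6 = 36 = 5·7 + 1), so t ≡ 6·1 = 6 ≡ 6 (mod 7).
    Then x = 1154 + 1224·6 = 8498, valid modulo lcm(1224, 7) = 8568: x ≡ 8498 (mod 8568).
Verify against each original: 8498 mod 17 = 15, 8498 mod 9 = 2, 8498 mod 8 = 2, 8498 mod 7 = 0.

x ≡ 8498 (mod 8568).


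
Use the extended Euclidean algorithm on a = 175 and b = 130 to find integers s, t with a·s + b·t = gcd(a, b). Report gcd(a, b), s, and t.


Euclidean algorithm on (175, 130) — divide until remainder is 0:
  175 = 1 · 130 + 45
  130 = 2 · 45 + 40
  45 = 1 · 40 + 5
  40 = 8 · 5 + 0
gcd(175, 130) = 5.
Track Bezout coefficients alongside the remainders: start with r₀ = 175 = a·1 + b·0 (s = 1, t = 0) and r₁ = 130 = a·0 + b·1 (s = 0, t = 1); each new remainder r_{k+1} = r_{k-1} − q_k·r_k inherits s_{k+1} = s_{k-1} − q_k·s_k, t_{k+1} = t_{k-1} − q_k·t_k, so r_k = a·s_k + b·t_k at every step:
  q = 1: r = 45, s = 1 − 1·0 = 1, t = 0 − 1·1 = -1  (check: 175·1 + 130·(-1) = 45)
  q = 2: r = 40, s = 0 − 2·1 = -2, t = 1 − 2·(-1) = 3  (check: 175·(-2) + 130·3 = 40)
  q = 1: r = 5, s = 1 − 1·(-2) = 3, t = -1 − 1·3 = -4  (check: 175·3 + 130·(-4) = 5)
The row with r = 5 (the gcd) gives the Bezout coefficients s = 3, t = -4.
Result: 175 · (3) + 130 · (-4) = 5.

gcd(175, 130) = 5; s = 3, t = -4 (check: 175·3 + 130·(-4) = 5).


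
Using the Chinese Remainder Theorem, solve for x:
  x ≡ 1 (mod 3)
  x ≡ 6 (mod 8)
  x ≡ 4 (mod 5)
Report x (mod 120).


Moduli 3, 8, 5 are pairwise coprime; by CRT there is a unique solution modulo M = 3 · 8 · 5 = 120.
Solve pairwise, accumulating the modulus:
  Start with x ≡ 1 (mod 3).
  Combine with x ≡ 6 (mod 8): since gcd(3, 8) = 1, we get a unique residue mod 24.
    Write x = 1 + 3·t and substitute into x ≡ 6 (mod 8): 3·t ≡ 6 − 1 = 5 (mod 8).
    The inverse of 3 mod 8 is 3 (since 3·3 = 9 = 1·8 + 1), so t ≡ 3·5 = 15 ≡ 7 (mod 8).
    Then x = 1 + 3·7 = 22, valid modulo lcm(3, 8) = 24: x ≡ 22 (mod 24).
  Combine with x ≡ 4 (mod 5): since gcd(24, 5) = 1, we get a unique residue mod 120.
    Write x = 22 + 24·t and substitute into x ≡ 4 (mod 5): 24·t ≡ 4 − 22 = -18 (mod 5).
    Reduce coefficients mod 5: 4·t ≡ 2 (mod 5).
    The inverse of 4 mod 5 is 4 (since 4·4 = 16 = 3·5 + 1), so t ≡ 4·2 = 8 ≡ 3 (mod 5).
    Then x = 22 + 24·3 = 94, valid modulo lcm(24, 5) = 120: x ≡ 94 (mod 120).
Verify: 94 mod 3 = 1 ✓, 94 mod 8 = 6 ✓, 94 mod 5 = 4 ✓.

x ≡ 94 (mod 120).


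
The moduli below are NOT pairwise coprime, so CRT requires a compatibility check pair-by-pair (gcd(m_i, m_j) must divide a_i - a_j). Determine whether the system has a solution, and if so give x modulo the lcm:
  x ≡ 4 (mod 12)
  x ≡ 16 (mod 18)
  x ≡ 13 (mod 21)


Moduli 12, 18, 21 are not pairwise coprime, so CRT works modulo lcm(m_i) when all pairwise compatibility conditions hold.
Pairwise compatibility: gcd(m_i, m_j) must divide a_i - a_j for every pair.
Merge one congruence at a time:
  Start: x ≡ 4 (mod 12).
  Combine with x ≡ 16 (mod 18): gcd(12, 18) = 6; 16 - 4 = 12, which IS divisible by 6, so compatible.
    Write x = 4 + 12·t and substitute into x ≡ 16 (mod 18): 12·t ≡ 16 − 4 = 12 (mod 18).
    Divide the congruence (and modulus) by g = 6: 2·t ≡ 2 (mod 3).
    The inverse of 2 mod 3 is 2 (since 2·2 = 4 = 1·3 + 1), so t ≡ 2·2 = 4 ≡ 1 (mod 3).
    Then x = 4 + 12·1 = 16, valid modulo lcm(12, 18) = 36: x ≡ 16 (mod 36).
  Combine with x ≡ 13 (mod 21): gcd(36, 21) = 3; 13 - 16 = -3, which IS divisible by 3, so compatible.
    Write x = 16 + 36·t and substitute into x ≡ 13 (mod 21): 36·t ≡ 13 − 16 = -3 (mod 21).
    Divide the congruence (and modulus) by g = 3: 12·t ≡ -1 (mod 7).
    Reduce coefficients mod 7: 5·t ≡ 6 (mod 7).
    The inverse of 5 mod 7 is 3 (since 5·3 = 15 = 2·7 + 1), so t ≡ 3·6 = 18 ≡ 4 (mod 7).
    Then x = 16 + 36·4 = 160, valid modulo lcm(36, 21) = 252: x ≡ 160 (mod 252).
Verify: 160 mod 12 = 4, 160 mod 18 = 16, 160 mod 21 = 13.

x ≡ 160 (mod 252).


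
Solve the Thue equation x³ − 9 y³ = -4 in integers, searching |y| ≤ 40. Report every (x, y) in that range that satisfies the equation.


The equation is x³ - 9y³ = -4. For fixed y, x³ = 9·y³ − 4, so a solution requires the RHS to be a perfect cube.
Strategy: iterate y from -40 to 40, compute RHS = 9·y³ − 4, and check whether it is a (positive or negative) perfect cube.
Check small values of y:
  y = 0: RHS = -4 is not a perfect cube.
  y = 1: RHS = 5 is not a perfect cube.
  y = -1: RHS = -13 is not a perfect cube.
  y = 2: RHS = 68 is not a perfect cube.
  y = -2: RHS = -76 is not a perfect cube.
  y = 3: RHS = 239 is not a perfect cube.
  y = -3: RHS = -247 is not a perfect cube.
Continuing the search up to |y| = 40 finds no solutions either.
No (x, y) in the scanned range satisfies the equation.

No integer solutions with |y| ≤ 40.


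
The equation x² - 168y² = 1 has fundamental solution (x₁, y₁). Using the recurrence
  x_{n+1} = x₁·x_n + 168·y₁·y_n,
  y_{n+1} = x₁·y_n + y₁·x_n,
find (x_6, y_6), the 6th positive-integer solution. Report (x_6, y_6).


Step 1: Find the fundamental solution (x₁, y₁) of x² - 168y² = 1.
  Expand √168 as a continued fraction. a₀ = ⌊√168⌋ = 12; iterate m_{k+1} = d_k·a_k − m_k, d_{k+1} = (168 − m_{k+1}²)/d_k, a_{k+1} = ⌊(a₀ + m_{k+1})/d_{k+1}⌋ (starting m₀ = 0, d₀ = 1), with convergents p_k = a_k·p_{k-1} + p_{k-2}, q_k = a_k·q_{k-1} + q_{k-2} (p₋₁ = 1, q₋₁ = 0):
  k = 0: a₀ = 12; p₀/q₀ = 12/1; p₀² − 168·q₀² = 144 − 168 = -24.
  k = 1: m = 12, d = 24, a = ⌊(12 + 12)/24⌋ = 1; p/q = (1·12 + 1)/(1·1 + 0) = 13/1; p² − 168·q² = 169 − 168 = 1.
  The first convergent with p² − 168·q² = 1 gives the fundamental solution (x₁, y₁) = (13, 1).
Step 2: Apply the recurrence (x_{n+1}, y_{n+1}) = (x₁x_n + 168y₁y_n, x₁y_n + y₁x_n) repeatedly.
  From (x_1, y_1) = (13, 1): x_2 = 13·13 + 168·1·1 = 337; y_2 = 13·1 + 1·13 = 26.
  From (x_2, y_2) = (337, 26): x_3 = 13·337 + 168·1·26 = 8749; y_3 = 13·26 + 1·337 = 675.
  From (x_3, y_3) = (8749, 675): x_4 = 13·8749 + 168·1·675 = 227137; y_4 = 13·675 + 1·8749 = 17524.
  From (x_4, y_4) = (227137, 17524): x_5 = 13·227137 + 168·1·17524 = 5896813; y_5 = 13·17524 + 1·227137 = 454949.
  From (x_5, y_5) = (5896813, 454949): x_6 = 13·5896813 + 168·1·454949 = 153090001; y_6 = 13·454949 + 1·5896813 = 11811150.
Step 3: Verify x_6² - 168·y_6² = 23436548406180001 - 23436548406180000 = 1 (should be 1). ✓

(x_1, y_1) = (13, 1); (x_6, y_6) = (153090001, 11811150).


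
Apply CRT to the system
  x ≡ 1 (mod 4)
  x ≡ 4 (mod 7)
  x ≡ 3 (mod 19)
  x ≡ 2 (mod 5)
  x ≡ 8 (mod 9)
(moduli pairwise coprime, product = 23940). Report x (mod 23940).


Product of moduli M = 4 · 7 · 19 · 5 · 9 = 23940.
Merge one congruence at a time:
  Start: x ≡ 1 (mod 4).
  Combine with x ≡ 4 (mod 7); new modulus lcm = 28.
    Write x = 1 + 4·t and substitute into x ≡ 4 (mod 7): 4·t ≡ 4 − 1 = 3 (mod 7).
    The inverse of 4 mod 7 is 2 (since 4·2 = 8 = 1·7 + 1), so t ≡ 2·3 = 6 ≡ 6 (mod 7).
    Then x = 1 + 4·6 = 25, valid modulo lcm(4, 7) = 28: x ≡ 25 (mod 28).
  Combine with x ≡ 3 (mod 19); new modulus lcm = 532.
    Write x = 25 + 28·t and substitute into x ≡ 3 (mod 19): 28·t ≡ 3 − 25 = -22 (mod 19).
    Reduce coefficients mod 19: 9·t ≡ 16 (mod 19).
    The inverse of 9 mod 19 is 17 (since 9·17 = 153 = 8·19 + 1), so t ≡ 17·16 = 272 ≡ 6 (mod 19).
    Then x = 25 + 28·6 = 193, valid modulo lcm(28, 19) = 532: x ≡ 193 (mod 532).
  Combine with x ≡ 2 (mod 5); new modulus lcm = 2660.
    Write x = 193 + 532·t and substitute into x ≡ 2 (mod 5): 532·t ≡ 2 − 193 = -191 (mod 5).
    Reduce coefficients mod 5: 2·t ≡ 4 (mod 5).
    The inverse of 2 mod 5 is 3 (since 2·3 = 6 = 1·5 + 1), so t ≡ 3·4 = 12 ≡ 2 (mod 5).
    Then x = 193 + 532·2 = 1257, valid modulo lcm(532, 5) = 2660: x ≡ 1257 (mod 2660).
  Combine with x ≡ 8 (mod 9); new modulus lcm = 23940.
    Write x = 1257 + 2660·t and substitute into x ≡ 8 (mod 9): 2660·t ≡ 8 − 1257 = -1249 (mod 9).
    Reduce coefficients mod 9: 5·t ≡ 2 (mod 9).
    The inverse of 5 mod 9 is 2 (since 5·2 = 10 = 1·9 + 1), so t ≡ 2·2 = 4 ≡ 4 (mod 9).
    Then x = 1257 + 2660·4 = 11897, valid modulo lcm(2660, 9) = 23940: x ≡ 11897 (mod 23940).
Verify against each original: 11897 mod 4 = 1, 11897 mod 7 = 4, 11897 mod 19 = 3, 11897 mod 5 = 2, 11897 mod 9 = 8.

x ≡ 11897 (mod 23940).


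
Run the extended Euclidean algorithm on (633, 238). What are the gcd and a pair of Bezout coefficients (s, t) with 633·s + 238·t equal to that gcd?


Euclidean algorithm on (633, 238) — divide until remainder is 0:
  633 = 2 · 238 + 157
  238 = 1 · 157 + 81
  157 = 1 · 81 + 76
  81 = 1 · 76 + 5
  76 = 15 · 5 + 1
  5 = 5 · 1 + 0
gcd(633, 238) = 1.
Track Bezout coefficients alongside the remainders: start with r₀ = 633 = a·1 + b·0 (s = 1, t = 0) and r₁ = 238 = a·0 + b·1 (s = 0, t = 1); each new remainder r_{k+1} = r_{k-1} − q_k·r_k inherits s_{k+1} = s_{k-1} − q_k·s_k, t_{k+1} = t_{k-1} − q_k·t_k, so r_k = a·s_k + b·t_k at every step:
  q = 2: r = 157, s = 1 − 2·0 = 1, t = 0 − 2·1 = -2  (check: 633·1 + 238·(-2) = 157)
  q = 1: r = 81, s = 0 − 1·1 = -1, t = 1 − 1·(-2) = 3  (check: 633·(-1) + 238·3 = 81)
  q = 1: r = 76, s = 1 − 1·(-1) = 2, t = -2 − 1·3 = -5  (check: 633·2 + 238·(-5) = 76)
  q = 1: r = 5, s = -1 − 1·2 = -3, t = 3 − 1·(-5) = 8  (check: 633·(-3) + 238·8 = 5)
  q = 15: r = 1, s = 2 − 15·(-3) = 47, t = -5 − 15·8 = -125  (check: 633·47 + 238·(-125) = 1)
The row with r = 1 (the gcd) gives the Bezout coefficients s = 47, t = -125.
Result: 633 · (47) + 238 · (-125) = 1.

gcd(633, 238) = 1; s = 47, t = -125 (check: 633·47 + 238·(-125) = 1).


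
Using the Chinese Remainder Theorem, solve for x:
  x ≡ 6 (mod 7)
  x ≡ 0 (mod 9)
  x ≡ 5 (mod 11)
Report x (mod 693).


Moduli 7, 9, 11 are pairwise coprime; by CRT there is a unique solution modulo M = 7 · 9 · 11 = 693.
Solve pairwise, accumulating the modulus:
  Start with x ≡ 6 (mod 7).
  Combine with x ≡ 0 (mod 9): since gcd(7, 9) = 1, we get a unique residue mod 63.
    Write x = 6 + 7·t and substitute into x ≡ 0 (mod 9): 7·t ≡ 0 − 6 = -6 (mod 9).
    Reduce coefficients mod 9: 7·t ≡ 3 (mod 9).
    The inverse of 7 mod 9 is 4 (since 7·4 = 28 = 3·9 + 1), so t ≡ 4·3 = 12 ≡ 3 (mod 9).
    Then x = 6 + 7·3 = 27, valid modulo lcm(7, 9) = 63: x ≡ 27 (mod 63).
  Combine with x ≡ 5 (mod 11): since gcd(63, 11) = 1, we get a unique residue mod 693.
    Write x = 27 + 63·t and substitute into x ≡ 5 (mod 11): 63·t ≡ 5 − 27 = -22 (mod 11).
    Reduce coefficients mod 11: 8·t ≡ 0 (mod 11).
    The inverse of 8 mod 11 is 7 (since 8·7 = 56 = 5·11 + 1), so t ≡ 7·0 = 0 ≡ 0 (mod 11).
    Then x = 27 + 63·0 = 27, valid modulo lcm(63, 11) = 693: x ≡ 27 (mod 693).
Verify: 27 mod 7 = 6 ✓, 27 mod 9 = 0 ✓, 27 mod 11 = 5 ✓.

x ≡ 27 (mod 693).


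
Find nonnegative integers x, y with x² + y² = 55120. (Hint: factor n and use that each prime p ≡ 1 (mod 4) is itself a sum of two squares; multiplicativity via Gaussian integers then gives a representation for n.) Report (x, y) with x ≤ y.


Step 1: Factor n = 55120 = 2^4 · 5 · 13 · 53.
Step 2: Check the mod-4 condition on each prime factor: 2 = 2 (special); 5 ≡ 1 (mod 4), exponent 1; 13 ≡ 1 (mod 4), exponent 1; 53 ≡ 1 (mod 4), exponent 1.
All primes ≡ 3 (mod 4) appear to even exponent (or don't appear), so by the two-squares theorem n IS expressible as a sum of two squares.
Step 3: Build a representation. Group n = k² · m with k = 4 and m = 5 · 13 · 53 = 3445 (a product of primes ≡ 1 (mod 4)); a representation of m scales to one of n via (k·x)² + (k·y)² = k²(x² + y²). Each prime p ≡ 1 (mod 4) is itself a sum of two squares; find a² by testing p − a² for a perfect square:
  5: 5 − 1² = 4 = 2² ⇒ 5 = 1² + 2².
  13: 13 − 1² = 12, 13 − 2² = 9 = 3² ⇒ 13 = 2² + 3².
  53: 53 − 1² = 52, 53 − 2² = 49 = 7² ⇒ 53 = 2² + 7².
  Combine using the Brahmagupta–Fibonacci identity (a² + b²)(c² + d²) = (ac − bd)² + (ad + bc)² = (ac + bd)² + (ad − bc)²:
  5 · 13 = 65: from (1² + 2²)(2² + 3²), take (1·2 − 2·3, 1·3 + 2·2) = (2 − 6, 3 + 4) = (-4, 7); dropping signs (only squares matter) gives (4, 7); check 4² + 7² = 16 + 49 = 65 ✓.
  65 · 53 = 3445: from (4² + 7²)(2² + 7²), take (4·2 − 7·7, 4·7 + 7·2) = (8 − 49, 28 + 14) = (-41, 42); dropping signs (only squares matter) gives (41, 42); check 41² + 42² = 1681 + 1764 = 3445 ✓.
  Scale by k = 4: (4·41, 4·42) = (164, 168).
Step 4: Order so x ≤ y and verify: 164² + 168² = 26896 + 28224 = 55120 = n. ✓

n = 55120 = 164² + 168² (one valid representation with x ≤ y).


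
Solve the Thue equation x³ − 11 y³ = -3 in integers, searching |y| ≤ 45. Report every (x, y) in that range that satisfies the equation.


The equation is x³ - 11y³ = -3. For fixed y, x³ = 11·y³ − 3, so a solution requires the RHS to be a perfect cube.
Strategy: iterate y from -45 to 45, compute RHS = 11·y³ − 3, and check whether it is a (positive or negative) perfect cube.
Check small values of y:
  y = 0: RHS = -3 is not a perfect cube.
  y = 1: RHS = 8 = (2)³ ⇒ x = 2 works.
  y = -1: RHS = -14 is not a perfect cube.
  y = 2: RHS = 85 is not a perfect cube.
  y = -2: RHS = -91 is not a perfect cube.
  y = 3: RHS = 294 is not a perfect cube.
  y = -3: RHS = -300 is not a perfect cube.
Continuing the search up to |y| = 45 finds no further solutions beyond those listed.
Collected solutions: (2, 1).

Solutions (with |y| ≤ 45): (2, 1).


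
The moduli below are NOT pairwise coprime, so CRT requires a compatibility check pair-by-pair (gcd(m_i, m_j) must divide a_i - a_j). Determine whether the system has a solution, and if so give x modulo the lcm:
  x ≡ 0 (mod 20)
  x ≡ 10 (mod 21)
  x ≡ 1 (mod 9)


Moduli 20, 21, 9 are not pairwise coprime, so CRT works modulo lcm(m_i) when all pairwise compatibility conditions hold.
Pairwise compatibility: gcd(m_i, m_j) must divide a_i - a_j for every pair.
Merge one congruence at a time:
  Start: x ≡ 0 (mod 20).
  Combine with x ≡ 10 (mod 21): gcd(20, 21) = 1; 10 - 0 = 10, which IS divisible by 1, so compatible.
    Write x = 0 + 20·t and substitute into x ≡ 10 (mod 21): 20·t ≡ 10 − 0 = 10 (mod 21).
    The inverse of 20 mod 21 is 20 (since 20·20 = 400 = 19·21 + 1), so t ≡ 20·10 = 200 ≡ 11 (mod 21).
    Then x = 0 + 20·11 = 220, valid modulo lcm(20, 21) = 420: x ≡ 220 (mod 420).
  Combine with x ≡ 1 (mod 9): gcd(420, 9) = 3; 1 - 220 = -219, which IS divisible by 3, so compatible.
    Write x = 220 + 420·t and substitute into x ≡ 1 (mod 9): 420·t ≡ 1 − 220 = -219 (mod 9).
    Divide the congruence (and modulus) by g = 3: 140·t ≡ -73 (mod 3).
    Reduce coefficients mod 3: 2·t ≡ 2 (mod 3).
    The inverse of 2 mod 3 is 2 (since 2·2 = 4 = 1·3 + 1), so t ≡ 2·2 = 4 ≡ 1 (mod 3).
    Then x = 220 + 420·1 = 640, valid modulo lcm(420, 9) = 1260: x ≡ 640 (mod 1260).
Verify: 640 mod 20 = 0, 640 mod 21 = 10, 640 mod 9 = 1.

x ≡ 640 (mod 1260).


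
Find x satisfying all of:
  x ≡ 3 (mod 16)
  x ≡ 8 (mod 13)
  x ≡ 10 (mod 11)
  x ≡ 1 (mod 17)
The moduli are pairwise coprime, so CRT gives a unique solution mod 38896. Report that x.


Product of moduli M = 16 · 13 · 11 · 17 = 38896.
Merge one congruence at a time:
  Start: x ≡ 3 (mod 16).
  Combine with x ≡ 8 (mod 13); new modulus lcm = 208.
    Write x = 3 + 16·t and substitute into x ≡ 8 (mod 13): 16·t ≡ 8 − 3 = 5 (mod 13).
    Reduce coefficients mod 13: 3·t ≡ 5 (mod 13).
    The inverse of 3 mod 13 is 9 (since 3·9 = 27 = 2·13 + 1), so t ≡ 9·5 = 45 ≡ 6 (mod 13).
    Then x = 3 + 16·6 = 99, valid modulo lcm(16, 13) = 208: x ≡ 99 (mod 208).
  Combine with x ≡ 10 (mod 11); new modulus lcm = 2288.
    Write x = 99 + 208·t and substitute into x ≡ 10 (mod 11): 208·t ≡ 10 − 99 = -89 (mod 11).
    Reduce coefficients mod 11: 10·t ≡ 10 (mod 11).
    The inverse of 10 mod 11 is 10 (since 10·10 = 100 = 9·11 + 1), so t ≡ 10·10 = 100 ≡ 1 (mod 11).
    Then x = 99 + 208·1 = 307, valid modulo lcm(208, 11) = 2288: x ≡ 307 (mod 2288).
  Combine with x ≡ 1 (mod 17); new modulus lcm = 38896.
    Write x = 307 + 2288·t and substitute into x ≡ 1 (mod 17): 2288·t ≡ 1 − 307 = -306 (mod 17).
    Reduce coefficients mod 17: 10·t ≡ 0 (mod 17).
    The inverse of 10 mod 17 is 12 (since 10·12 = 120 = 7·17 + 1), so t ≡ 12·0 = 0 ≡ 0 (mod 17).
    Then x = 307 + 2288·0 = 307, valid modulo lcm(2288, 17) = 38896: x ≡ 307 (mod 38896).
Verify against each original: 307 mod 16 = 3, 307 mod 13 = 8, 307 mod 11 = 10, 307 mod 17 = 1.

x ≡ 307 (mod 38896).


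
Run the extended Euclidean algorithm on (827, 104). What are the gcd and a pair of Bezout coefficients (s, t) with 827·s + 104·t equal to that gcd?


Euclidean algorithm on (827, 104) — divide until remainder is 0:
  827 = 7 · 104 + 99
  104 = 1 · 99 + 5
  99 = 19 · 5 + 4
  5 = 1 · 4 + 1
  4 = 4 · 1 + 0
gcd(827, 104) = 1.
Track Bezout coefficients alongside the remainders: start with r₀ = 827 = a·1 + b·0 (s = 1, t = 0) and r₁ = 104 = a·0 + b·1 (s = 0, t = 1); each new remainder r_{k+1} = r_{k-1} − q_k·r_k inherits s_{k+1} = s_{k-1} − q_k·s_k, t_{k+1} = t_{k-1} − q_k·t_k, so r_k = a·s_k + b·t_k at every step:
  q = 7: r = 99, s = 1 − 7·0 = 1, t = 0 − 7·1 = -7  (check: 827·1 + 104·(-7) = 99)
  q = 1: r = 5, s = 0 − 1·1 = -1, t = 1 − 1·(-7) = 8  (check: 827·(-1) + 104·8 = 5)
  q = 19: r = 4, s = 1 − 19·(-1) = 20, t = -7 − 19·8 = -159  (check: 827·20 + 104·(-159) = 4)
  q = 1: r = 1, s = -1 − 1·20 = -21, t = 8 − 1·(-159) = 167  (check: 827·(-21) + 104·167 = 1)
The row with r = 1 (the gcd) gives the Bezout coefficients s = -21, t = 167.
Result: 827 · (-21) + 104 · (167) = 1.

gcd(827, 104) = 1; s = -21, t = 167 (check: 827·(-21) + 104·167 = 1).


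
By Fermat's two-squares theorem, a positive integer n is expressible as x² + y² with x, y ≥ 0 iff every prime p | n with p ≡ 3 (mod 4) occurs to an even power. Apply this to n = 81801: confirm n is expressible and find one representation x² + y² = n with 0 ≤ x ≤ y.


Step 1: Factor n = 81801 = 3^2 · 61 · 149.
Step 2: Check the mod-4 condition on each prime factor: 3 ≡ 3 (mod 4), exponent 2 (must be even); 61 ≡ 1 (mod 4), exponent 1; 149 ≡ 1 (mod 4), exponent 1.
All primes ≡ 3 (mod 4) appear to even exponent (or don't appear), so by the two-squares theorem n IS expressible as a sum of two squares.
Step 3: Build a representation. Group n = k² · m with k = 3 and m = 61 · 149 = 9089 (a product of primes ≡ 1 (mod 4)); a representation of m scales to one of n via (k·x)² + (k·y)² = k²(x² + y²). Each prime p ≡ 1 (mod 4) is itself a sum of two squares; find a² by testing p − a² for a perfect square:
  61: 61 − 1² = 60, 61 − 2² = 57, 61 − 3² = 52, 61 − 4² = 45, 61 − 5² = 36 = 6² ⇒ 61 = 5² + 6².
  149: 149 − 1² = 148, 149 − 2² = 145, 149 − 3² = 140, 149 − 4² = 133, 149 − 5² = 124, 149 − 6² = 113, 149 − 7² = 100 = 10² ⇒ 149 = 7² + 10².
  Combine using the Brahmagupta–Fibonacci identity (a² + b²)(c² + d²) = (ac − bd)² + (ad + bc)² = (ac + bd)² + (ad − bc)²:
  61 · 149 = 9089: from (5² + 6²)(7² + 10²), take (5·7 − 6·10, 5·10 + 6·7) = (35 − 60, 50 + 42) = (-25, 92); dropping signs (only squares matter) gives (25, 92); check 25² + 92² = 625 + 8464 = 9089 ✓.
  Scale by k = 3: (3·25, 3·92) = (75, 276).
Step 4: Order so x ≤ y and verify: 75² + 276² = 5625 + 76176 = 81801 = n. ✓

n = 81801 = 75² + 276² (one valid representation with x ≤ y).


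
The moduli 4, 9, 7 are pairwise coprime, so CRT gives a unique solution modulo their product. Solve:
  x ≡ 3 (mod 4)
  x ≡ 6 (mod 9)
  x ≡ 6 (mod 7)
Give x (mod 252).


Moduli 4, 9, 7 are pairwise coprime; by CRT there is a unique solution modulo M = 4 · 9 · 7 = 252.
Solve pairwise, accumulating the modulus:
  Start with x ≡ 3 (mod 4).
  Combine with x ≡ 6 (mod 9): since gcd(4, 9) = 1, we get a unique residue mod 36.
    Write x = 3 + 4·t and substitute into x ≡ 6 (mod 9): 4·t ≡ 6 − 3 = 3 (mod 9).
    The inverse of 4 mod 9 is 7 (since 4·7 = 28 = 3·9 + 1), so t ≡ 7·3 = 21 ≡ 3 (mod 9).
    Then x = 3 + 4·3 = 15, valid modulo lcm(4, 9) = 36: x ≡ 15 (mod 36).
  Combine with x ≡ 6 (mod 7): since gcd(36, 7) = 1, we get a unique residue mod 252.
    Write x = 15 + 36·t and substitute into x ≡ 6 (mod 7): 36·t ≡ 6 − 15 = -9 (mod 7).
    Reduce coefficients mod 7: 1·t ≡ 5 (mod 7).
    So t ≡ 5 (mod 7).
    Then x = 15 + 36·5 = 195, valid modulo lcm(36, 7) = 252: x ≡ 195 (mod 252).
Verify: 195 mod 4 = 3 ✓, 195 mod 9 = 6 ✓, 195 mod 7 = 6 ✓.

x ≡ 195 (mod 252).


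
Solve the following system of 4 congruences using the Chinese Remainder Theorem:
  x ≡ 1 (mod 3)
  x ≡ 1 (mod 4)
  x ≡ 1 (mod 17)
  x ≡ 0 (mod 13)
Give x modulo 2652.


Product of moduli M = 3 · 4 · 17 · 13 = 2652.
Merge one congruence at a time:
  Start: x ≡ 1 (mod 3).
  Combine with x ≡ 1 (mod 4); new modulus lcm = 12.
    Write x = 1 + 3·t and substitute into x ≡ 1 (mod 4): 3·t ≡ 1 − 1 = 0 (mod 4).
    The inverse of 3 mod 4 is 3 (since 3·3 = 9 = 2·4 + 1), so t ≡ 3·0 = 0 ≡ 0 (mod 4).
    Then x = 1 + 3·0 = 1, valid modulo lcm(3, 4) = 12: x ≡ 1 (mod 12).
  Combine with x ≡ 1 (mod 17); new modulus lcm = 204.
    Write x = 1 + 12·t and substitute into x ≡ 1 (mod 17): 12·t ≡ 1 − 1 = 0 (mod 17).
    The inverse of 12 mod 17 is 10 (since 12·10 = 120 = 7·17 + 1), so t ≡ 10·0 = 0 ≡ 0 (mod 17).
    Then x = 1 + 12·0 = 1, valid modulo lcm(12, 17) = 204: x ≡ 1 (mod 204).
  Combine with x ≡ 0 (mod 13); new modulus lcm = 2652.
    Write x = 1 + 204·t and substitute into x ≡ 0 (mod 13): 204·t ≡ 0 − 1 = -1 (mod 13).
    Reduce coefficients mod 13: 9·t ≡ 12 (mod 13).
    The inverse of 9 mod 13 is 3 (since 9·3 = 27 = 2·13 + 1), so t ≡ 3·12 = 36 ≡ 10 (mod 13).
    Then x = 1 + 204·10 = 2041, valid modulo lcm(204, 13) = 2652: x ≡ 2041 (mod 2652).
Verify against each original: 2041 mod 3 = 1, 2041 mod 4 = 1, 2041 mod 17 = 1, 2041 mod 13 = 0.

x ≡ 2041 (mod 2652).


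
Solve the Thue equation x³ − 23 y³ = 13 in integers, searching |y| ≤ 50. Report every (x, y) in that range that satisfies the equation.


The equation is x³ - 23y³ = 13. For fixed y, x³ = 23·y³ + 13, so a solution requires the RHS to be a perfect cube.
Strategy: iterate y from -50 to 50, compute RHS = 23·y³ + 13, and check whether it is a (positive or negative) perfect cube.
Check small values of y:
  y = 0: RHS = 13 is not a perfect cube.
  y = 1: RHS = 36 is not a perfect cube.
  y = -1: RHS = -10 is not a perfect cube.
  y = 2: RHS = 197 is not a perfect cube.
  y = -2: RHS = -171 is not a perfect cube.
  y = 3: RHS = 634 is not a perfect cube.
  y = -3: RHS = -608 is not a perfect cube.
Continuing the search up to |y| = 50 finds no solutions either.
No (x, y) in the scanned range satisfies the equation.

No integer solutions with |y| ≤ 50.


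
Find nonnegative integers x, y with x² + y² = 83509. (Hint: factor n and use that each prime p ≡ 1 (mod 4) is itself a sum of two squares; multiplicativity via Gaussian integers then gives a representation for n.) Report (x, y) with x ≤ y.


Step 1: Factor n = 83509 = 37^2 · 61.
Step 2: Check the mod-4 condition on each prime factor: 37 ≡ 1 (mod 4), exponent 2; 61 ≡ 1 (mod 4), exponent 1.
All primes ≡ 3 (mod 4) appear to even exponent (or don't appear), so by the two-squares theorem n IS expressible as a sum of two squares.
Step 3: Build a representation. Here n = 37 · 37 · 61 is a product of primes ≡ 1 (mod 4). Each prime p ≡ 1 (mod 4) is itself a sum of two squares; find a² by testing p − a² for a perfect square:
  37: 37 − 1² = 36 = 6² ⇒ 37 = 1² + 6².
  61: 61 − 1² = 60, 61 − 2² = 57, 61 − 3² = 52, 61 − 4² = 45, 61 − 5² = 36 = 6² ⇒ 61 = 5² + 6².
  Combine using the Brahmagupta–Fibonacci identity (a² + b²)(c² + d²) = (ac − bd)² + (ad + bc)² = (ac + bd)² + (ad − bc)²:
  37 · 37 = 1369: from (1² + 6²)(1² + 6²), take (1·1 − 6·6, 1·6 + 6·1) = (1 − 36, 6 + 6) = (-35, 12); dropping signs (only squares matter) gives (35, 12); check 35² + 12² = 1225 + 144 = 1369 ✓.
  1369 · 61 = 83509: from (35² + 12²)(5² + 6²), take (35·5 − 12·6, 35·6 + 12·5) = (175 − 72, 210 + 60) = (103, 270); check 103² + 270² = 10609 + 72900 = 83509 ✓.
Step 4: Order so x ≤ y and verify: 103² + 270² = 10609 + 72900 = 83509 = n. ✓

n = 83509 = 103² + 270² (one valid representation with x ≤ y).


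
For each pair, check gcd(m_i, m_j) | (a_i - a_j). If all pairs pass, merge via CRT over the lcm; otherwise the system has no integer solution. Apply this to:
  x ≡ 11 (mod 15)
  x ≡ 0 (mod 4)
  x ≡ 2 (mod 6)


Moduli 15, 4, 6 are not pairwise coprime, so CRT works modulo lcm(m_i) when all pairwise compatibility conditions hold.
Pairwise compatibility: gcd(m_i, m_j) must divide a_i - a_j for every pair.
Merge one congruence at a time:
  Start: x ≡ 11 (mod 15).
  Combine with x ≡ 0 (mod 4): gcd(15, 4) = 1; 0 - 11 = -11, which IS divisible by 1, so compatible.
    Write x = 11 + 15·t and substitute into x ≡ 0 (mod 4): 15·t ≡ 0 − 11 = -11 (mod 4).
    Reduce coefficients mod 4: 3·t ≡ 1 (mod 4).
    The inverse of 3 mod 4 is 3 (since 3·3 = 9 = 2·4 + 1), so t ≡ 3·1 = 3 ≡ 3 (mod 4).
    Then x = 11 + 15·3 = 56, valid modulo lcm(15, 4) = 60: x ≡ 56 (mod 60).
  Combine with x ≡ 2 (mod 6): gcd(60, 6) = 6; 2 - 56 = -54, which IS divisible by 6, so compatible.
    Write x = 56 + 60·t and substitute into x ≡ 2 (mod 6): 60·t ≡ 2 − 56 = -54 (mod 6).
    Divide the congruence (and modulus) by g = 6: 10·t ≡ -9 (mod 1).
    Modulo 1 every t works; take t = 0.
    Then x = 56 + 60·0 = 56, valid modulo lcm(60, 6) = 60: x ≡ 56 (mod 60).
Verify: 56 mod 15 = 11, 56 mod 4 = 0, 56 mod 6 = 2.

x ≡ 56 (mod 60).


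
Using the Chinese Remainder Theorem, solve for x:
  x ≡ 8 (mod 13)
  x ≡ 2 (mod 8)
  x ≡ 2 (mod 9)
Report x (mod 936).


Moduli 13, 8, 9 are pairwise coprime; by CRT there is a unique solution modulo M = 13 · 8 · 9 = 936.
Solve pairwise, accumulating the modulus:
  Start with x ≡ 8 (mod 13).
  Combine with x ≡ 2 (mod 8): since gcd(13, 8) = 1, we get a unique residue mod 104.
    Write x = 8 + 13·t and substitute into x ≡ 2 (mod 8): 13·t ≡ 2 − 8 = -6 (mod 8).
    Reduce coefficients mod 8: 5·t ≡ 2 (mod 8).
    The inverse of 5 mod 8 is 5 (since 5·5 = 25 = 3·8 + 1), so t ≡ 5·2 = 10 ≡ 2 (mod 8).
    Then x = 8 + 13·2 = 34, valid modulo lcm(13, 8) = 104: x ≡ 34 (mod 104).
  Combine with x ≡ 2 (mod 9): since gcd(104, 9) = 1, we get a unique residue mod 936.
    Write x = 34 + 104·t and substitute into x ≡ 2 (mod 9): 104·t ≡ 2 − 34 = -32 (mod 9).
    Reduce coefficients mod 9: 5·t ≡ 4 (mod 9).
    The inverse of 5 mod 9 is 2 (since 5·2 = 10 = 1·9 + 1), so t ≡ 2·4 = 8 ≡ 8 (mod 9).
    Then x = 34 + 104·8 = 866, valid modulo lcm(104, 9) = 936: x ≡ 866 (mod 936).
Verify: 866 mod 13 = 8 ✓, 866 mod 8 = 2 ✓, 866 mod 9 = 2 ✓.

x ≡ 866 (mod 936).


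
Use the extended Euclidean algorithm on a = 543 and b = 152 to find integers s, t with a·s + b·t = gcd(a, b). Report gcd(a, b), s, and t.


Euclidean algorithm on (543, 152) — divide until remainder is 0:
  543 = 3 · 152 + 87
  152 = 1 · 87 + 65
  87 = 1 · 65 + 22
  65 = 2 · 22 + 21
  22 = 1 · 21 + 1
  21 = 21 · 1 + 0
gcd(543, 152) = 1.
Track Bezout coefficients alongside the remainders: start with r₀ = 543 = a·1 + b·0 (s = 1, t = 0) and r₁ = 152 = a·0 + b·1 (s = 0, t = 1); each new remainder r_{k+1} = r_{k-1} − q_k·r_k inherits s_{k+1} = s_{k-1} − q_k·s_k, t_{k+1} = t_{k-1} − q_k·t_k, so r_k = a·s_k + b·t_k at every step:
  q = 3: r = 87, s = 1 − 3·0 = 1, t = 0 − 3·1 = -3  (check: 543·1 + 152·(-3) = 87)
  q = 1: r = 65, s = 0 − 1·1 = -1, t = 1 − 1·(-3) = 4  (check: 543·(-1) + 152·4 = 65)
  q = 1: r = 22, s = 1 − 1·(-1) = 2, t = -3 − 1·4 = -7  (check: 543·2 + 152·(-7) = 22)
  q = 2: r = 21, s = -1 − 2·2 = -5, t = 4 − 2·(-7) = 18  (check: 543·(-5) + 152·18 = 21)
  q = 1: r = 1, s = 2 − 1·(-5) = 7, t = -7 − 1·18 = -25  (check: 543·7 + 152·(-25) = 1)
The row with r = 1 (the gcd) gives the Bezout coefficients s = 7, t = -25.
Result: 543 · (7) + 152 · (-25) = 1.

gcd(543, 152) = 1; s = 7, t = -25 (check: 543·7 + 152·(-25) = 1).


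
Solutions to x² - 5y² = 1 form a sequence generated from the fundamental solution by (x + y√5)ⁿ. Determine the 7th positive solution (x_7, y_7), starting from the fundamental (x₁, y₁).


Step 1: Find the fundamental solution (x₁, y₁) of x² - 5y² = 1.
  Expand √5 as a continued fraction. a₀ = ⌊√5⌋ = 2; iterate m_{k+1} = d_k·a_k − m_k, d_{k+1} = (5 − m_{k+1}²)/d_k, a_{k+1} = ⌊(a₀ + m_{k+1})/d_{k+1}⌋ (starting m₀ = 0, d₀ = 1), with convergents p_k = a_k·p_{k-1} + p_{k-2}, q_k = a_k·q_{k-1} + q_{k-2} (p₋₁ = 1, q₋₁ = 0):
  k = 0: a₀ = 2; p₀/q₀ = 2/1; p₀² − 5·q₀² = 4 − 5 = -1.
  k = 1: m = 2, d = 1, a = ⌊(2 + 2)/1⌋ = 4; p/q = (4·2 + 1)/(4·1 + 0) = 9/4; p² − 5·q² = 81 − 80 = 1.
  The first convergent with p² − 5·q² = 1 gives the fundamental solution (x₁, y₁) = (9, 4).
Step 2: Apply the recurrence (x_{n+1}, y_{n+1}) = (x₁x_n + 5y₁y_n, x₁y_n + y₁x_n) repeatedly.
  From (x_1, y_1) = (9, 4): x_2 = 9·9 + 5·4·4 = 161; y_2 = 9·4 + 4·9 = 72.
  From (x_2, y_2) = (161, 72): x_3 = 9·161 + 5·4·72 = 2889; y_3 = 9·72 + 4·161 = 1292.
  From (x_3, y_3) = (2889, 1292): x_4 = 9·2889 + 5·4·1292 = 51841; y_4 = 9·1292 + 4·2889 = 23184.
  From (x_4, y_4) = (51841, 23184): x_5 = 9·51841 + 5·4·23184 = 930249; y_5 = 9·23184 + 4·51841 = 416020.
  From (x_5, y_5) = (930249, 416020): x_6 = 9·930249 + 5·4·416020 = 16692641; y_6 = 9·416020 + 4·930249 = 7465176.
  From (x_6, y_6) = (16692641, 7465176): x_7 = 9·16692641 + 5·4·7465176 = 299537289; y_7 = 9·7465176 + 4·16692641 = 133957148.
Step 3: Verify x_7² - 5·y_7² = 89722587501469521 - 89722587501469520 = 1 (should be 1). ✓

(x_1, y_1) = (9, 4); (x_7, y_7) = (299537289, 133957148).


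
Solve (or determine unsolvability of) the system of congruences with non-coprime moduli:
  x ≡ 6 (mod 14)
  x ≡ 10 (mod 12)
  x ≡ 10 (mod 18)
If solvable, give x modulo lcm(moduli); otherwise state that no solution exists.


Moduli 14, 12, 18 are not pairwise coprime, so CRT works modulo lcm(m_i) when all pairwise compatibility conditions hold.
Pairwise compatibility: gcd(m_i, m_j) must divide a_i - a_j for every pair.
Merge one congruence at a time:
  Start: x ≡ 6 (mod 14).
  Combine with x ≡ 10 (mod 12): gcd(14, 12) = 2; 10 - 6 = 4, which IS divisible by 2, so compatible.
    Write x = 6 + 14·t and substitute into x ≡ 10 (mod 12): 14·t ≡ 10 − 6 = 4 (mod 12).
    Divide the congruence (and modulus) by g = 2: 7·t ≡ 2 (mod 6).
    Reduce coefficients mod 6: 1·t ≡ 2 (mod 6).
    So t ≡ 2 (mod 6).
    Then x = 6 + 14·2 = 34, valid modulo lcm(14, 12) = 84: x ≡ 34 (mod 84).
  Combine with x ≡ 10 (mod 18): gcd(84, 18) = 6; 10 - 34 = -24, which IS divisible by 6, so compatible.
    Write x = 34 + 84·t and substitute into x ≡ 10 (mod 18): 84·t ≡ 10 − 34 = -24 (mod 18).
    Divide the congruence (and modulus) by g = 6: 14·t ≡ -4 (mod 3).
    Reduce coefficients mod 3: 2·t ≡ 2 (mod 3).
    The inverse of 2 mod 3 is 2 (since 2·2 = 4 = 1·3 + 1), so t ≡ 2·2 = 4 ≡ 1 (mod 3).
    Then x = 34 + 84·1 = 118, valid modulo lcm(84, 18) = 252: x ≡ 118 (mod 252).
Verify: 118 mod 14 = 6, 118 mod 12 = 10, 118 mod 18 = 10.

x ≡ 118 (mod 252).


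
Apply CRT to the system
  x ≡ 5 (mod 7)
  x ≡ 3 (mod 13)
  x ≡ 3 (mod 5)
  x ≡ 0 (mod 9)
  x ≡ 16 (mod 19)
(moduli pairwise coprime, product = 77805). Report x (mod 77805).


Product of moduli M = 7 · 13 · 5 · 9 · 19 = 77805.
Merge one congruence at a time:
  Start: x ≡ 5 (mod 7).
  Combine with x ≡ 3 (mod 13); new modulus lcm = 91.
    Write x = 5 + 7·t and substitute into x ≡ 3 (mod 13): 7·t ≡ 3 − 5 = -2 (mod 13).
    Reduce coefficients mod 13: 7·t ≡ 11 (mod 13).
    The inverse of 7 mod 13 is 2 (since 7·2 = 14 = 1·13 + 1), so t ≡ 2·11 = 22 ≡ 9 (mod 13).
    Then x = 5 + 7·9 = 68, valid modulo lcm(7, 13) = 91: x ≡ 68 (mod 91).
  Combine with x ≡ 3 (mod 5); new modulus lcm = 455.
    Write x = 68 + 91·t and substitute into x ≡ 3 (mod 5): 91·t ≡ 3 − 68 = -65 (mod 5).
    Reduce coefficients mod 5: 1·t ≡ 0 (mod 5).
    So t ≡ 0 (mod 5).
    Then x = 68 + 91·0 = 68, valid modulo lcm(91, 5) = 455: x ≡ 68 (mod 455).
  Combine with x ≡ 0 (mod 9); new modulus lcm = 4095.
    Write x = 68 + 455·t and substitute into x ≡ 0 (mod 9): 455·t ≡ 0 − 68 = -68 (mod 9).
    Reduce coefficients mod 9: 5·t ≡ 4 (mod 9).
    The inverse of 5 mod 9 is 2 (since 5·2 = 10 = 1·9 + 1), so t ≡ 2·4 = 8 ≡ 8 (mod 9).
    Then x = 68 + 455·8 = 3708, valid modulo lcm(455, 9) = 4095: x ≡ 3708 (mod 4095).
  Combine with x ≡ 16 (mod 19); new modulus lcm = 77805.
    Write x = 3708 + 4095·t and substitute into x ≡ 16 (mod 19): 4095·t ≡ 16 − 3708 = -3692 (mod 19).
    Reduce coefficients mod 19: 10·t ≡ 13 (mod 19).
    The inverse of 10 mod 19 is 2 (since 10·2 = 20 = 1·19 + 1), so t ≡ 2·13 = 26 ≡ 7 (mod 19).
    Then x = 3708 + 4095·7 = 32373, valid modulo lcm(4095, 19) = 77805: x ≡ 32373 (mod 77805).
Verify against each original: 32373 mod 7 = 5, 32373 mod 13 = 3, 32373 mod 5 = 3, 32373 mod 9 = 0, 32373 mod 19 = 16.

x ≡ 32373 (mod 77805).


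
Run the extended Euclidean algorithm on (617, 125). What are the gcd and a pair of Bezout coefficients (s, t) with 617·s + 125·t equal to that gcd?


Euclidean algorithm on (617, 125) — divide until remainder is 0:
  617 = 4 · 125 + 117
  125 = 1 · 117 + 8
  117 = 14 · 8 + 5
  8 = 1 · 5 + 3
  5 = 1 · 3 + 2
  3 = 1 · 2 + 1
  2 = 2 · 1 + 0
gcd(617, 125) = 1.
Track Bezout coefficients alongside the remainders: start with r₀ = 617 = a·1 + b·0 (s = 1, t = 0) and r₁ = 125 = a·0 + b·1 (s = 0, t = 1); each new remainder r_{k+1} = r_{k-1} − q_k·r_k inherits s_{k+1} = s_{k-1} − q_k·s_k, t_{k+1} = t_{k-1} − q_k·t_k, so r_k = a·s_k + b·t_k at every step:
  q = 4: r = 117, s = 1 − 4·0 = 1, t = 0 − 4·1 = -4  (check: 617·1 + 125·(-4) = 117)
  q = 1: r = 8, s = 0 − 1·1 = -1, t = 1 − 1·(-4) = 5  (check: 617·(-1) + 125·5 = 8)
  q = 14: r = 5, s = 1 − 14·(-1) = 15, t = -4 − 14·5 = -74  (check: 617·15 + 125·(-74) = 5)
  q = 1: r = 3, s = -1 − 1·15 = -16, t = 5 − 1·(-74) = 79  (check: 617·(-16) + 125·79 = 3)
  q = 1: r = 2, s = 15 − 1·(-16) = 31, t = -74 − 1·79 = -153  (check: 617·31 + 125·(-153) = 2)
  q = 1: r = 1, s = -16 − 1·31 = -47, t = 79 − 1·(-153) = 232  (check: 617·(-47) + 125·232 = 1)
The row with r = 1 (the gcd) gives the Bezout coefficients s = -47, t = 232.
Result: 617 · (-47) + 125 · (232) = 1.

gcd(617, 125) = 1; s = -47, t = 232 (check: 617·(-47) + 125·232 = 1).


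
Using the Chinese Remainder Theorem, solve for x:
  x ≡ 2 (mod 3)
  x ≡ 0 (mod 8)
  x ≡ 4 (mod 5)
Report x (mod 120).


Moduli 3, 8, 5 are pairwise coprime; by CRT there is a unique solution modulo M = 3 · 8 · 5 = 120.
Solve pairwise, accumulating the modulus:
  Start with x ≡ 2 (mod 3).
  Combine with x ≡ 0 (mod 8): since gcd(3, 8) = 1, we get a unique residue mod 24.
    Write x = 2 + 3·t and substitute into x ≡ 0 (mod 8): 3·t ≡ 0 − 2 = -2 (mod 8).
    Reduce coefficients mod 8: 3·t ≡ 6 (mod 8).
    The inverse of 3 mod 8 is 3 (since 3·3 = 9 = 1·8 + 1), so t ≡ 3·6 = 18 ≡ 2 (mod 8).
    Then x = 2 + 3·2 = 8, valid modulo lcm(3, 8) = 24: x ≡ 8 (mod 24).
  Combine with x ≡ 4 (mod 5): since gcd(24, 5) = 1, we get a unique residue mod 120.
    Write x = 8 + 24·t and substitute into x ≡ 4 (mod 5): 24·t ≡ 4 − 8 = -4 (mod 5).
    Reduce coefficients mod 5: 4·t ≡ 1 (mod 5).
    The inverse of 4 mod 5 is 4 (since 4·4 = 16 = 3·5 + 1), so t ≡ 4·1 = 4 ≡ 4 (mod 5).
    Then x = 8 + 24·4 = 104, valid modulo lcm(24, 5) = 120: x ≡ 104 (mod 120).
Verify: 104 mod 3 = 2 ✓, 104 mod 8 = 0 ✓, 104 mod 5 = 4 ✓.

x ≡ 104 (mod 120).
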